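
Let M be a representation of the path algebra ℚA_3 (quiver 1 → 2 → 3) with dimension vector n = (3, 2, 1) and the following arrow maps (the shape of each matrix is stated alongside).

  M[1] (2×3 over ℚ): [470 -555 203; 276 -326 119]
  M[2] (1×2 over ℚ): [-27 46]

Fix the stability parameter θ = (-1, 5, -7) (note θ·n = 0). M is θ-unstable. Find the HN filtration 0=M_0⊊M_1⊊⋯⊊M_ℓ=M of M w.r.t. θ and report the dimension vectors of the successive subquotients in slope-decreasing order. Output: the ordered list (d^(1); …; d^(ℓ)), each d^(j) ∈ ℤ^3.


Interval decomposition of M: I[1,1], I[1,2], I[1,3].
HN type (ℓ=2): μ^(1)=5; μ^(2)=-1

((0, 1, 0); (3, 1, 1))


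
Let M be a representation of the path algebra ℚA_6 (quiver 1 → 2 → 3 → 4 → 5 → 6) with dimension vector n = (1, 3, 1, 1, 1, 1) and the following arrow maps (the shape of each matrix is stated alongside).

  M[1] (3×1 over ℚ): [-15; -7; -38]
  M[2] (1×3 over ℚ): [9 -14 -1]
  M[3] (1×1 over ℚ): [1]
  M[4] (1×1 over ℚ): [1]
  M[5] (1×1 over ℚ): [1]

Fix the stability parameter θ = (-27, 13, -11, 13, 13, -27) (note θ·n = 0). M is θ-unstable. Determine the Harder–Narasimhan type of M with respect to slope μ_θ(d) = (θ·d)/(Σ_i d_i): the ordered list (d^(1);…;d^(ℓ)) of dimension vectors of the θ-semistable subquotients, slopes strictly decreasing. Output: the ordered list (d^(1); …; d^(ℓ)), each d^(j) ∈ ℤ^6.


Barcode: M ≅ I[1,6], I[2,2]^2. HN layers by μ_θ (3 steps, strictly decreasing):
  μ^(1)=13; μ^(2)=1/5; μ^(3)=-27

((0, 2, 0, 0, 0, 0); (0, 1, 1, 1, 1, 1); (1, 0, 0, 0, 0, 0))


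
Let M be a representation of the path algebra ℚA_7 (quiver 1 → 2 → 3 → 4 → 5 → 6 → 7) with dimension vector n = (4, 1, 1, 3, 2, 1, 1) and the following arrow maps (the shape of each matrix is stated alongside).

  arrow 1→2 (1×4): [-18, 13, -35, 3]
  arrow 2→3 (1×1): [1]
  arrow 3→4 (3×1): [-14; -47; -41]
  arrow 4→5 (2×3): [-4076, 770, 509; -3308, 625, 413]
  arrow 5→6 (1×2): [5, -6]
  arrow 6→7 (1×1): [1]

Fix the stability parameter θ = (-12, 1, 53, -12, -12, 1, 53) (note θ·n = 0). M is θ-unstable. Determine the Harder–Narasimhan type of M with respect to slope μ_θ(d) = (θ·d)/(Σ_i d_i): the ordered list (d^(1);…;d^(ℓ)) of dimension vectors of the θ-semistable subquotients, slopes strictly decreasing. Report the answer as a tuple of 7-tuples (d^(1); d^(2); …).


Interval decomposition of M: I[1,1]^3, I[1,7], I[4,4], I[4,5].
HN type (ℓ=4): μ^(1)=53; μ^(2)=15/2; μ^(3)=1; μ^(4)=-12

((0, 0, 0, 0, 0, 0, 1); (0, 0, 1, 1, 1, 1, 0); (0, 1, 0, 0, 0, 0, 0); (4, 0, 0, 2, 1, 0, 0))


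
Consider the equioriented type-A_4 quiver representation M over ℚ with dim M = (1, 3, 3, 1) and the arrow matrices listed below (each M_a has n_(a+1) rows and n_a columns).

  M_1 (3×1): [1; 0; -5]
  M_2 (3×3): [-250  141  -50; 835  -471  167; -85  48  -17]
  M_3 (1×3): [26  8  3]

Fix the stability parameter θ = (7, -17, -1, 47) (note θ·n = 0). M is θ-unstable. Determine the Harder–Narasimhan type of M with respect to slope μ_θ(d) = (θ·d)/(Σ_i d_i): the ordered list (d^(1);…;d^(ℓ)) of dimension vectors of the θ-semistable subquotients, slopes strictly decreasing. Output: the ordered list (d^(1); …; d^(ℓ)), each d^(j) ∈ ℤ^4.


Interval decomposition of M: I[1,2], I[2,3], I[2,4], I[3,3].
HN type (ℓ=4): μ^(1)=47; μ^(2)=-1; μ^(3)=-5; μ^(4)=-17

((0, 0, 0, 1); (0, 0, 3, 0); (1, 1, 0, 0); (0, 2, 0, 0))


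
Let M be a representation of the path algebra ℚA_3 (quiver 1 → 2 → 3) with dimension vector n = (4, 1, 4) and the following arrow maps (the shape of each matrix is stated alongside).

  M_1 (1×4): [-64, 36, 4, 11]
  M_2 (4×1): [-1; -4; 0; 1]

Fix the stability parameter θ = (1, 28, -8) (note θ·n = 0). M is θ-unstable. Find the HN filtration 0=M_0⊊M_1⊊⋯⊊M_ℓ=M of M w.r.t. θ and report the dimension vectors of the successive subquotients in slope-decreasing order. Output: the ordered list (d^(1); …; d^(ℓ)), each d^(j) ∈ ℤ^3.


Via rank(M_{q-1}∘⋯∘M_p): M ≅ I[1,1]^3, I[1,3], I[3,3]^3.
μ_θ-semistable layers: μ^(1)=10; μ^(2)=1; μ^(3)=-8

((0, 1, 1); (4, 0, 0); (0, 0, 3))


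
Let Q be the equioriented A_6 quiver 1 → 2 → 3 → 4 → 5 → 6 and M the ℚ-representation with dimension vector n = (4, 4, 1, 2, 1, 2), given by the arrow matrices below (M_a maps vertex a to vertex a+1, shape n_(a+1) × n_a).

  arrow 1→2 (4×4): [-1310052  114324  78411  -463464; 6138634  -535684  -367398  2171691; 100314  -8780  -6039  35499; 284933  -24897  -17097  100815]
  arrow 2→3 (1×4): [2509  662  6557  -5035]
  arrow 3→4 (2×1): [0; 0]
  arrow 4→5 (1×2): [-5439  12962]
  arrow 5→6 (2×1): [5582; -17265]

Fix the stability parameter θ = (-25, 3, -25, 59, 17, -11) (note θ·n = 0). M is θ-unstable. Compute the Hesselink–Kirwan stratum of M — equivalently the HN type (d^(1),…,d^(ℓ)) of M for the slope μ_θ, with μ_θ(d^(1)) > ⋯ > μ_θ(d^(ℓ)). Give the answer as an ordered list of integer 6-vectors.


Interval decomposition of M: I[1,1], I[1,2]^2, I[1,3], I[2,2], I[4,4], I[4,6], I[6,6].
HN type (ℓ=5): μ^(1)=59; μ^(2)=65/3; μ^(3)=3; μ^(4)=-11; μ^(5)=-25

((0, 0, 0, 1, 0, 0); (0, 0, 0, 1, 1, 1); (0, 3, 0, 0, 0, 0); (0, 1, 1, 0, 0, 1); (4, 0, 0, 0, 0, 0))


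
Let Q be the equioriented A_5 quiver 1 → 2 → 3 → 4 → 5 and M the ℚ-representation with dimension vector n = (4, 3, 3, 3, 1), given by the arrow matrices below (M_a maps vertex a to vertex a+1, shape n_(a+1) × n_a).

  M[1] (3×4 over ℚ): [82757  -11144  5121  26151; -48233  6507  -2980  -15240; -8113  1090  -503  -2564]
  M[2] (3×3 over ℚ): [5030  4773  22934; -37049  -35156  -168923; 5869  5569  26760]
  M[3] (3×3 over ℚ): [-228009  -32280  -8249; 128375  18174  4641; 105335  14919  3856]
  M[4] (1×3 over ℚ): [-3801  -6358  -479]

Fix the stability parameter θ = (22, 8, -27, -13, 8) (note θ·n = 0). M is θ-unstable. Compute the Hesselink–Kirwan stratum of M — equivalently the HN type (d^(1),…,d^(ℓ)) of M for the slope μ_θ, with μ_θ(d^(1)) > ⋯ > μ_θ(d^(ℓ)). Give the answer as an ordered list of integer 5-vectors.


Via rank(M_{q-1}∘⋯∘M_p): M ≅ I[1,1], I[1,3], I[1,4], I[1,5], I[4,4].
μ_θ-semistable layers: μ^(1)=22; μ^(2)=8; μ^(3)=1; μ^(4)=-5/2; μ^(5)=-13

((1, 0, 0, 0, 0); (0, 0, 0, 0, 1); (1, 1, 1, 0, 0); (2, 2, 2, 2, 0); (0, 0, 0, 1, 0))


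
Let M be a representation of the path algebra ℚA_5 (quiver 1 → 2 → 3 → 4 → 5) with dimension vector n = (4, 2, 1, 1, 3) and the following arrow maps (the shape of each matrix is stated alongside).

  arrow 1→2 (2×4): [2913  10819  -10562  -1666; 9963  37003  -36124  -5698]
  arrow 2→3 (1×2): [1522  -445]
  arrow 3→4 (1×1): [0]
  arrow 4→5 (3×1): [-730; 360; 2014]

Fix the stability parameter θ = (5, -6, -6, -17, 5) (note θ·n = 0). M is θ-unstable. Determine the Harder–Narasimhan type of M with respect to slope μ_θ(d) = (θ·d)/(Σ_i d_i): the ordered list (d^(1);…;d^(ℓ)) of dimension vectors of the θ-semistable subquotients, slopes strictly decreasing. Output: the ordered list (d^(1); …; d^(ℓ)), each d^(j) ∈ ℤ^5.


Barcode: M ≅ I[1,1]^2, I[1,2], I[1,3], I[4,5], I[5,5]^2. HN layers by μ_θ (4 steps, strictly decreasing):
  μ^(1)=5; μ^(2)=-1/2; μ^(3)=-7/3; μ^(4)=-17

((2, 0, 0, 0, 3); (1, 1, 0, 0, 0); (1, 1, 1, 0, 0); (0, 0, 0, 1, 0))


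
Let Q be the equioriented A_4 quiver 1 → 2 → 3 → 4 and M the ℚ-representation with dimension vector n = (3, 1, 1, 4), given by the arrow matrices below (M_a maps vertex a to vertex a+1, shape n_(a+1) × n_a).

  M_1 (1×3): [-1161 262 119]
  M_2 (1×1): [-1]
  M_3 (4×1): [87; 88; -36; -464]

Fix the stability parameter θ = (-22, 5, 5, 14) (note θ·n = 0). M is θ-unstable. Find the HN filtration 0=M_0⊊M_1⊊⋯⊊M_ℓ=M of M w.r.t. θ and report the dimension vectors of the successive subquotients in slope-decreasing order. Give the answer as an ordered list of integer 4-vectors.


Barcode: M ≅ I[1,1]^2, I[1,4], I[4,4]^3. HN layers by μ_θ (3 steps, strictly decreasing):
  μ^(1)=14; μ^(2)=5; μ^(3)=-22

((0, 0, 0, 4); (0, 1, 1, 0); (3, 0, 0, 0))


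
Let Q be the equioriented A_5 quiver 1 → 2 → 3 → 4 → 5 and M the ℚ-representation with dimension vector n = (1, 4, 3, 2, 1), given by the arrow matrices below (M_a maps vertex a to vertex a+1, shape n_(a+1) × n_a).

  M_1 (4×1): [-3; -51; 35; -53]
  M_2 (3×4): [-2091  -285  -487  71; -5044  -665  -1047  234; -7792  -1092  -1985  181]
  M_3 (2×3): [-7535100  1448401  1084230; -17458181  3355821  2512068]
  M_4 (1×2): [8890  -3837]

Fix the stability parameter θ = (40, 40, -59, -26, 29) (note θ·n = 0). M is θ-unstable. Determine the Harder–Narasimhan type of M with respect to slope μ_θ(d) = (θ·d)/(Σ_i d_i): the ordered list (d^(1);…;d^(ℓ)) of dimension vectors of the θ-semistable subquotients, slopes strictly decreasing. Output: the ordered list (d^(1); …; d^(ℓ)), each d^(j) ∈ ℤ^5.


Via rank(M_{q-1}∘⋯∘M_p): M ≅ I[1,2], I[2,3], I[2,4], I[2,5].
μ_θ-semistable layers: μ^(1)=40; μ^(2)=29; μ^(3)=-19/2; μ^(4)=-15

((1, 1, 0, 0, 0); (0, 0, 0, 0, 1); (0, 1, 1, 0, 0); (0, 2, 2, 2, 0))


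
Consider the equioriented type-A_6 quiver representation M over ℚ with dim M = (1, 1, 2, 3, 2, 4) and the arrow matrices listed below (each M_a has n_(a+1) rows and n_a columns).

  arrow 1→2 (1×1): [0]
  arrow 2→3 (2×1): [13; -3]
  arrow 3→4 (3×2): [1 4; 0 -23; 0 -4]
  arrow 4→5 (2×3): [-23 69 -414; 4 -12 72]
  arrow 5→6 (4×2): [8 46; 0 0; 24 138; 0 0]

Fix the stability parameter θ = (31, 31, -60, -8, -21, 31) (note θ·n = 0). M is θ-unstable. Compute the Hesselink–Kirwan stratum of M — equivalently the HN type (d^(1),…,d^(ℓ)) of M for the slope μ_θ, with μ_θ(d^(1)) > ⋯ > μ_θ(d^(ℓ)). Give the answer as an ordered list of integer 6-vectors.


Interval decomposition of M: I[1,1], I[2,5], I[3,4], I[4,4], I[5,6], I[6,6]^3.
HN type (ℓ=5): μ^(1)=31; μ^(2)=-8; μ^(3)=-29/2; μ^(4)=-21; μ^(5)=-60

((1, 0, 0, 0, 0, 4); (0, 0, 0, 2, 0, 0); (0, 1, 1, 1, 1, 0); (0, 0, 0, 0, 1, 0); (0, 0, 1, 0, 0, 0))


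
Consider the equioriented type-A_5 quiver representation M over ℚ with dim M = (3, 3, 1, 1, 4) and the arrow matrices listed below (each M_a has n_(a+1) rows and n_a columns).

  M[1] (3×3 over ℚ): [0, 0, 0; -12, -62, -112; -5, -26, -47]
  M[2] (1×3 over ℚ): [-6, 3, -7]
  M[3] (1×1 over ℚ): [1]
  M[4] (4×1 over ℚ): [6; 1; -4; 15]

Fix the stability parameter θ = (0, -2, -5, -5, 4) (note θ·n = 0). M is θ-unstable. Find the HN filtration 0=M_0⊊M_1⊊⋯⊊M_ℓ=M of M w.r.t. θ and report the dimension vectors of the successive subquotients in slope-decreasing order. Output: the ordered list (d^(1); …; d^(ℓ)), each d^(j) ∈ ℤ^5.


Interval decomposition of M: I[1,1], I[1,2], I[1,5], I[2,2], I[5,5]^3.
HN type (ℓ=5): μ^(1)=4; μ^(2)=0; μ^(3)=-1; μ^(4)=-2; μ^(5)=-3

((0, 0, 0, 0, 4); (1, 0, 0, 0, 0); (1, 1, 0, 0, 0); (0, 1, 0, 0, 0); (1, 1, 1, 1, 0))


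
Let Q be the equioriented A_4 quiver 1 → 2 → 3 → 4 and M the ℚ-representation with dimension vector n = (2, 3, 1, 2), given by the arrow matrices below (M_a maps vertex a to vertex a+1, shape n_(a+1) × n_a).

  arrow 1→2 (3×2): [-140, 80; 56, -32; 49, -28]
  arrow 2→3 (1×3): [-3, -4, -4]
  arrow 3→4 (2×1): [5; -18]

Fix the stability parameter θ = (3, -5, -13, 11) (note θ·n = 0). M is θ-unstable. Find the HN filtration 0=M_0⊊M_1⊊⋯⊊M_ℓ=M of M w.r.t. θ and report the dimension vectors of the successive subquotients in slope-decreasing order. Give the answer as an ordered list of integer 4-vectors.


Barcode: M ≅ I[1,1], I[1,2], I[2,2], I[2,4], I[4,4]. HN layers by μ_θ (5 steps, strictly decreasing):
  μ^(1)=11; μ^(2)=3; μ^(3)=-1; μ^(4)=-5; μ^(5)=-9

((0, 0, 0, 2); (1, 0, 0, 0); (1, 1, 0, 0); (0, 1, 0, 0); (0, 1, 1, 0))


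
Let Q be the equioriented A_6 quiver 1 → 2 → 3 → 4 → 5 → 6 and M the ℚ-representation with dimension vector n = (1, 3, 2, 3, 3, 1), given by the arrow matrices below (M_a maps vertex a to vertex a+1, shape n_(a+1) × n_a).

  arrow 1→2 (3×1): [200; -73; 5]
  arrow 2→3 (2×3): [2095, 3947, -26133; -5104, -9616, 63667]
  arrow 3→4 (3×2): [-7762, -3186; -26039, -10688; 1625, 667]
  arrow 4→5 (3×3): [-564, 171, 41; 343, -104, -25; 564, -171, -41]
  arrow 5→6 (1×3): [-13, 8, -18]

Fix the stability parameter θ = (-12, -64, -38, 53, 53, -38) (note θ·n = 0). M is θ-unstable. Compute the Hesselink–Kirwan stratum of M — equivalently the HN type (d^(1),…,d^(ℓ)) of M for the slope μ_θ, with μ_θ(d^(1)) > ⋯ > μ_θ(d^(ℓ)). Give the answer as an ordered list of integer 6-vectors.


Barcode: M ≅ I[1,6], I[2,2], I[2,5], I[4,4], I[5,5]. HN layers by μ_θ (4 steps, strictly decreasing):
  μ^(1)=53; μ^(2)=68/3; μ^(3)=-38; μ^(4)=-64

((0, 0, 0, 2, 2, 0); (0, 0, 0, 1, 1, 1); (1, 1, 2, 0, 0, 0); (0, 2, 0, 0, 0, 0))


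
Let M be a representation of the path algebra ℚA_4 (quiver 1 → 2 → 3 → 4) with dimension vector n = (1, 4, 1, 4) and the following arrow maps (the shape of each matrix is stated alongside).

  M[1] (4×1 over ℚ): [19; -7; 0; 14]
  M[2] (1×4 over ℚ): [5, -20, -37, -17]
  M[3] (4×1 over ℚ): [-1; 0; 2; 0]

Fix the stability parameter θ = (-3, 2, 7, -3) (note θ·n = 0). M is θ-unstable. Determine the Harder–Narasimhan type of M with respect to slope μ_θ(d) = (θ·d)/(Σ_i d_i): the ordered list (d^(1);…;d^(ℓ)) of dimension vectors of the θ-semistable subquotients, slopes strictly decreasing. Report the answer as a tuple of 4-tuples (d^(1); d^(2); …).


Interval decomposition of M: I[1,4], I[2,2]^3, I[4,4]^3.
HN type (ℓ=2): μ^(1)=2; μ^(2)=-3

((0, 4, 1, 1); (1, 0, 0, 3))


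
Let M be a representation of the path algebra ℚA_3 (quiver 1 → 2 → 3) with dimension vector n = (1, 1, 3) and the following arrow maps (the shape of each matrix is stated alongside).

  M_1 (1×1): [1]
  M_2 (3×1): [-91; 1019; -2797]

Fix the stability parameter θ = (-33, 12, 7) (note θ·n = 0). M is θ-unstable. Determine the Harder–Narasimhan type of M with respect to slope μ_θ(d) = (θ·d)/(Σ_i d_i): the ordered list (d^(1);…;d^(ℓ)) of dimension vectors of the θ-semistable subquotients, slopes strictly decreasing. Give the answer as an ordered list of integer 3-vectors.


Via rank(M_{q-1}∘⋯∘M_p): M ≅ I[1,3], I[3,3]^2.
μ_θ-semistable layers: μ^(1)=19/2; μ^(2)=7; μ^(3)=-33

((0, 1, 1); (0, 0, 2); (1, 0, 0))


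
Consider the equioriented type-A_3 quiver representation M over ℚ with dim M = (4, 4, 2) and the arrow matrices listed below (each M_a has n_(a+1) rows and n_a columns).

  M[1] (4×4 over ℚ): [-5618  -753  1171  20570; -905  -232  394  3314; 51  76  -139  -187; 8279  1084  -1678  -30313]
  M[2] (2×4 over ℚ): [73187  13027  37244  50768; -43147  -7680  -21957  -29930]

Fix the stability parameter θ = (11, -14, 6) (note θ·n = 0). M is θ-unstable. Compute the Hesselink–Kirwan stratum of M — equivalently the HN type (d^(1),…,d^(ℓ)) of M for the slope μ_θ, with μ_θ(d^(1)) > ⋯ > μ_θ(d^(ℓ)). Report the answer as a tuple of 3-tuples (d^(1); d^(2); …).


Barcode: M ≅ I[1,2]^2, I[1,3]^2. HN layers by μ_θ (2 steps, strictly decreasing):
  μ^(1)=6; μ^(2)=-3/2

((0, 0, 2); (4, 4, 0))


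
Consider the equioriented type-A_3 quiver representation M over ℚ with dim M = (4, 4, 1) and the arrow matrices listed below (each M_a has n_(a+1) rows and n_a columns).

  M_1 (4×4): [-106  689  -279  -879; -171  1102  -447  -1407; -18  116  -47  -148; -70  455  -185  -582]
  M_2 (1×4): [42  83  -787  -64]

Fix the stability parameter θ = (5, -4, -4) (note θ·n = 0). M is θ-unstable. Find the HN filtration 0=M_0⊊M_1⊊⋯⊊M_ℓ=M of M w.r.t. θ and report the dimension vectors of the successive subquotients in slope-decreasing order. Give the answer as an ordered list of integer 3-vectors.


Interval decomposition of M: I[1,2]^3, I[1,3].
HN type (ℓ=2): μ^(1)=1/2; μ^(2)=-1

((3, 3, 0); (1, 1, 1))


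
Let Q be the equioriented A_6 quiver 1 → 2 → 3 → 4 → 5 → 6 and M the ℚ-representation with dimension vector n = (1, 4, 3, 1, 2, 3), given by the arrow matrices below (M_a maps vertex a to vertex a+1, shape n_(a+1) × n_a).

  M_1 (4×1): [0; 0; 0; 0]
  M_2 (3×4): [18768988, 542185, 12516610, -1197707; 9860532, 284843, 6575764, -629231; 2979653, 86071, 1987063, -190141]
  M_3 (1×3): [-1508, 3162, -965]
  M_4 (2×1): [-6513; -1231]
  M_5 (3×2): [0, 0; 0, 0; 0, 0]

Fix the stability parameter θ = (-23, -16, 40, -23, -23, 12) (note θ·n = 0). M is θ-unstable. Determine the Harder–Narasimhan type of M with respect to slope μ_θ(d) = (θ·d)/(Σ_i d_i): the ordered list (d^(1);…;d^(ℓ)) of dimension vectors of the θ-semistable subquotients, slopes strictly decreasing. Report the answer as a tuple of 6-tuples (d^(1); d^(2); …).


Interval decomposition of M: I[1,1], I[2,2], I[2,3]^2, I[2,5], I[5,5], I[6,6]^3.
HN type (ℓ=5): μ^(1)=40; μ^(2)=12; μ^(3)=-2; μ^(4)=-16; μ^(5)=-23

((0, 0, 2, 0, 0, 0); (0, 0, 0, 0, 0, 3); (0, 0, 1, 1, 1, 0); (0, 4, 0, 0, 0, 0); (1, 0, 0, 0, 1, 0))


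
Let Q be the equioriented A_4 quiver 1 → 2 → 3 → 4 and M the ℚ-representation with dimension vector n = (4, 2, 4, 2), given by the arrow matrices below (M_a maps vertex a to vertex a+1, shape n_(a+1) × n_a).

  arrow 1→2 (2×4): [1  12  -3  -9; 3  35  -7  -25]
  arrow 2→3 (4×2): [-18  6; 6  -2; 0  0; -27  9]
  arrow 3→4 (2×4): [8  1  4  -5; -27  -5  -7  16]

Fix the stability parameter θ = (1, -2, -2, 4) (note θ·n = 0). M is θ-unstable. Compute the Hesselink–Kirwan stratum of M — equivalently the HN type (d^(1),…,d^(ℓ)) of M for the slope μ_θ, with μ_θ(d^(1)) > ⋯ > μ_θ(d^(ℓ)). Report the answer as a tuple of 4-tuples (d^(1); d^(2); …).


Barcode: M ≅ I[1,1]^2, I[1,2], I[1,4], I[3,3]^2, I[3,4]. HN layers by μ_θ (5 steps, strictly decreasing):
  μ^(1)=4; μ^(2)=1; μ^(3)=-1/2; μ^(4)=-1; μ^(5)=-2

((0, 0, 0, 2); (2, 0, 0, 0); (1, 1, 0, 0); (1, 1, 1, 0); (0, 0, 3, 0))


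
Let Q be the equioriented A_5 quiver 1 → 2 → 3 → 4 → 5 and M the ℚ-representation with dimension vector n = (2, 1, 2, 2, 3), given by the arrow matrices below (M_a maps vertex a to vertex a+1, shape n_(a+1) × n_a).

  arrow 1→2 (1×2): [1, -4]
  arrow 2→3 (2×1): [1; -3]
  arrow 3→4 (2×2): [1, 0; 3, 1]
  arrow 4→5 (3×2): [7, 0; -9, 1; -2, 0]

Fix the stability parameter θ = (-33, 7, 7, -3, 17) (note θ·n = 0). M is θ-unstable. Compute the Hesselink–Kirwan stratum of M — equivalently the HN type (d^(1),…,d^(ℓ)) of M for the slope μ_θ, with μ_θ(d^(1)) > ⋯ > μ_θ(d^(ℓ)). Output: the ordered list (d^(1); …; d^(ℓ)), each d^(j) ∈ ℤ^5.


Via rank(M_{q-1}∘⋯∘M_p): M ≅ I[1,1], I[1,5], I[3,5], I[5,5].
μ_θ-semistable layers: μ^(1)=17; μ^(2)=11/3; μ^(3)=2; μ^(4)=-33

((0, 0, 0, 0, 3); (0, 1, 1, 1, 0); (0, 0, 1, 1, 0); (2, 0, 0, 0, 0))


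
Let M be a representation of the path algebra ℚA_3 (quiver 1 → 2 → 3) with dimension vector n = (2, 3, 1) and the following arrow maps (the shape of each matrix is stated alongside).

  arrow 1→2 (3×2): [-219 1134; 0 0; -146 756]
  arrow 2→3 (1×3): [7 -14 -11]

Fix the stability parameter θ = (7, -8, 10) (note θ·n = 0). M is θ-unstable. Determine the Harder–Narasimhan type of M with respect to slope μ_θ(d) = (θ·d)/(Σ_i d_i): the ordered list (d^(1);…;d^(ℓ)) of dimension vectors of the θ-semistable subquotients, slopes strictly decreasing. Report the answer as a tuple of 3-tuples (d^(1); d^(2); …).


Interval decomposition of M: I[1,1], I[1,3], I[2,2]^2.
HN type (ℓ=4): μ^(1)=10; μ^(2)=7; μ^(3)=-1/2; μ^(4)=-8

((0, 0, 1); (1, 0, 0); (1, 1, 0); (0, 2, 0))


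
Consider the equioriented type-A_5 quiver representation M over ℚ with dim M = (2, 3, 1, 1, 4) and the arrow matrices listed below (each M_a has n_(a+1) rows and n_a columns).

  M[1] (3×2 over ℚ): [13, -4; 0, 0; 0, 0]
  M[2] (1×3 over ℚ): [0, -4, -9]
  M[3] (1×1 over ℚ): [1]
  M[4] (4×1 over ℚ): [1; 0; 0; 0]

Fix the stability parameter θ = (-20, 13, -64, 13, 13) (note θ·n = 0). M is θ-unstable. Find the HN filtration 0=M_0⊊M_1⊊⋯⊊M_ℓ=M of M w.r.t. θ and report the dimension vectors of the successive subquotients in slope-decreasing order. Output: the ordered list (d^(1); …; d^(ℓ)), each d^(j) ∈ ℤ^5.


Interval decomposition of M: I[1,1], I[1,2], I[2,2], I[2,5], I[5,5]^3.
HN type (ℓ=3): μ^(1)=13; μ^(2)=-20; μ^(3)=-51/2

((0, 2, 0, 1, 4); (2, 0, 0, 0, 0); (0, 1, 1, 0, 0))


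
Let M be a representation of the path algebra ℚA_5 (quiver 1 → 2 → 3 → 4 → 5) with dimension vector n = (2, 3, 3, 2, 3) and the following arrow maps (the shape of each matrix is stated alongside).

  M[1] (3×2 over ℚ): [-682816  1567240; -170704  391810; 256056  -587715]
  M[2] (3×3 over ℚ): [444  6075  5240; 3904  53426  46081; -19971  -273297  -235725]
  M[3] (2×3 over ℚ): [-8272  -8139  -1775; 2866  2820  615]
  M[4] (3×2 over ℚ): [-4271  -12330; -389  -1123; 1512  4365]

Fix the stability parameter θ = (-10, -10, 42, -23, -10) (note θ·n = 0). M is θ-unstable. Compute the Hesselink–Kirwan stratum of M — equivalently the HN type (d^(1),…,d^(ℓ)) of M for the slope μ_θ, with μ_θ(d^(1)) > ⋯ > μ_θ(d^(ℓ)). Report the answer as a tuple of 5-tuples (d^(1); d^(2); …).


Interval decomposition of M: I[1,1], I[1,5], I[2,3], I[2,5], I[5,5].
HN type (ℓ=3): μ^(1)=42; μ^(2)=3; μ^(3)=-10

((0, 0, 1, 0, 0); (0, 0, 2, 2, 2); (2, 3, 0, 0, 1))


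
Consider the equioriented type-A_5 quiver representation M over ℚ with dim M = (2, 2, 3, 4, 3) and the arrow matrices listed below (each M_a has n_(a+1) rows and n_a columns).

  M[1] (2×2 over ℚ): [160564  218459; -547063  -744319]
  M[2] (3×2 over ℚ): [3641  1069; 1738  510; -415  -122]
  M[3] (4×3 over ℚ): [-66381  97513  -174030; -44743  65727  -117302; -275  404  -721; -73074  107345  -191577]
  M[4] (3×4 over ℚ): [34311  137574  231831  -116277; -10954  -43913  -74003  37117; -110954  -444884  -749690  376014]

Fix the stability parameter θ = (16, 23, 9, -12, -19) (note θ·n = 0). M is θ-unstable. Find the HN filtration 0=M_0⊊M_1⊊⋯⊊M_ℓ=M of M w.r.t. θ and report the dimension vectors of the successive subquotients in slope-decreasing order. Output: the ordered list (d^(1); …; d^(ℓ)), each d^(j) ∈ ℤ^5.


Barcode: M ≅ I[1,4]^2, I[3,3], I[4,5]^2, I[5,5]. HN layers by μ_θ (3 steps, strictly decreasing):
  μ^(1)=9; μ^(2)=-31/2; μ^(3)=-19

((2, 2, 3, 2, 0); (0, 0, 0, 2, 2); (0, 0, 0, 0, 1))


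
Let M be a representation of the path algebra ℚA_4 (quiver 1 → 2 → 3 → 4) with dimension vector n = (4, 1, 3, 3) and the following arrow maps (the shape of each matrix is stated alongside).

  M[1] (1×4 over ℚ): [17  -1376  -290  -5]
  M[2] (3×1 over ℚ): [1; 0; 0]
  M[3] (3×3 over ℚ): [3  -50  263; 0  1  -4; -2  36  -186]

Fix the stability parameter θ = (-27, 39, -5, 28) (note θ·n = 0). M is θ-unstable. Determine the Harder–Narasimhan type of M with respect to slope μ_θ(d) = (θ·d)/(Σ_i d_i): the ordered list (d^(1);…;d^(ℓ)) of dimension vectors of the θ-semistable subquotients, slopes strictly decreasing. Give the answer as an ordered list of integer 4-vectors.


Barcode: M ≅ I[1,1]^3, I[1,4], I[3,3], I[3,4], I[4,4]. HN layers by μ_θ (4 steps, strictly decreasing):
  μ^(1)=28; μ^(2)=17; μ^(3)=-5; μ^(4)=-27

((0, 0, 0, 3); (0, 1, 1, 0); (0, 0, 2, 0); (4, 0, 0, 0))


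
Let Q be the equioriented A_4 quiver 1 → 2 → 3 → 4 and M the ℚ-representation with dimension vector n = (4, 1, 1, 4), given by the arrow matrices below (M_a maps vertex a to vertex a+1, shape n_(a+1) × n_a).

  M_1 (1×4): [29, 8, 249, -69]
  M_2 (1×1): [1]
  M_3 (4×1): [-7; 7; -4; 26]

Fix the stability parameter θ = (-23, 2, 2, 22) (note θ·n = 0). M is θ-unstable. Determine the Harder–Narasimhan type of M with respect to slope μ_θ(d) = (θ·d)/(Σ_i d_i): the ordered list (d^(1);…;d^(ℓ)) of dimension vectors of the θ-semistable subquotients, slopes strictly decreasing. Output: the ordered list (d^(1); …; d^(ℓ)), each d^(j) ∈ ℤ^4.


Barcode: M ≅ I[1,1]^3, I[1,4], I[4,4]^3. HN layers by μ_θ (3 steps, strictly decreasing):
  μ^(1)=22; μ^(2)=2; μ^(3)=-23

((0, 0, 0, 4); (0, 1, 1, 0); (4, 0, 0, 0))


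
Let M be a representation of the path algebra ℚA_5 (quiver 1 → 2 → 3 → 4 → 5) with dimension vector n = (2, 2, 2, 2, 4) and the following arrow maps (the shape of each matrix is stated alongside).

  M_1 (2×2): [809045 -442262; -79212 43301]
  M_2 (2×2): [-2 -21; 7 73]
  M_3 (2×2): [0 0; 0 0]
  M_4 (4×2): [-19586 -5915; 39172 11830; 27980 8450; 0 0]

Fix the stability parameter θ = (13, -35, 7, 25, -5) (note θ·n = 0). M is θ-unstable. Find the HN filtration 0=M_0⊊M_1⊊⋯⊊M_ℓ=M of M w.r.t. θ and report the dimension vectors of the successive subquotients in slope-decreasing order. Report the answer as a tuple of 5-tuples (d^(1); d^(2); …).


Via rank(M_{q-1}∘⋯∘M_p): M ≅ I[1,3]^2, I[4,4], I[4,5], I[5,5]^3.
μ_θ-semistable layers: μ^(1)=25; μ^(2)=10; μ^(3)=7; μ^(4)=-5; μ^(5)=-11

((0, 0, 0, 1, 0); (0, 0, 0, 1, 1); (0, 0, 2, 0, 0); (0, 0, 0, 0, 3); (2, 2, 0, 0, 0))


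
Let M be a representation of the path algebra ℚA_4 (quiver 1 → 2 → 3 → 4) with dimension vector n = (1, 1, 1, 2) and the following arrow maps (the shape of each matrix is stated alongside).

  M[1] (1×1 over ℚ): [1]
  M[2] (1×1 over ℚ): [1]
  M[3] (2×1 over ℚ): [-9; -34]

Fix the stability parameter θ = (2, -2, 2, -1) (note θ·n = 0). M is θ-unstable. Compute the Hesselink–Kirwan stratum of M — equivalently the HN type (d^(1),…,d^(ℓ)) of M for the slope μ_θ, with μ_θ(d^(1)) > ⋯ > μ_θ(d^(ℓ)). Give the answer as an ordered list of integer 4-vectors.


Barcode: M ≅ I[1,4], I[4,4]. HN layers by μ_θ (3 steps, strictly decreasing):
  μ^(1)=1/2; μ^(2)=0; μ^(3)=-1

((0, 0, 1, 1); (1, 1, 0, 0); (0, 0, 0, 1))


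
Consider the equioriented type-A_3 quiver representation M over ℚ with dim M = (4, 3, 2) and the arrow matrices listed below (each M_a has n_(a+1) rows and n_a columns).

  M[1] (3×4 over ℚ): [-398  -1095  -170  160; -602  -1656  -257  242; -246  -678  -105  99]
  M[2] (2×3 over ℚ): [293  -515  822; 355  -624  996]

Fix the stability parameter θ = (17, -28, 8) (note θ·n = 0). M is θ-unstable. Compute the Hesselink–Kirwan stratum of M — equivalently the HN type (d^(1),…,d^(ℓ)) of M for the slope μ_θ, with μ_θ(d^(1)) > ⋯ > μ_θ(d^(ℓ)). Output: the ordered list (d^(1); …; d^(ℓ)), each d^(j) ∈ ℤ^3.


Barcode: M ≅ I[1,1], I[1,2], I[1,3]^2. HN layers by μ_θ (3 steps, strictly decreasing):
  μ^(1)=17; μ^(2)=8; μ^(3)=-11/2

((1, 0, 0); (0, 0, 2); (3, 3, 0))


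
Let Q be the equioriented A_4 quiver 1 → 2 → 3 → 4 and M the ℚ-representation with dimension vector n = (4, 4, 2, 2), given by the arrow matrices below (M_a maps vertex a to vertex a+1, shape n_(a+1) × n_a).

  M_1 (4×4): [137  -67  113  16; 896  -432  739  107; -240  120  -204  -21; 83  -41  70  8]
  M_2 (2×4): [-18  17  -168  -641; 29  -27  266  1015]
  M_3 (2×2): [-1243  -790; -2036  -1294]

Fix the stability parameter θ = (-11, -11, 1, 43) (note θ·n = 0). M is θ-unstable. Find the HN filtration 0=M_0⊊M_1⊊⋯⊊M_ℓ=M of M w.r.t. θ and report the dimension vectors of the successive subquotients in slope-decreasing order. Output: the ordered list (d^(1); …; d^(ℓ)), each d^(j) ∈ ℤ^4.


Barcode: M ≅ I[1,1], I[1,2], I[1,4]^2, I[2,2]. HN layers by μ_θ (3 steps, strictly decreasing):
  μ^(1)=43; μ^(2)=1; μ^(3)=-11

((0, 0, 0, 2); (0, 0, 2, 0); (4, 4, 0, 0))


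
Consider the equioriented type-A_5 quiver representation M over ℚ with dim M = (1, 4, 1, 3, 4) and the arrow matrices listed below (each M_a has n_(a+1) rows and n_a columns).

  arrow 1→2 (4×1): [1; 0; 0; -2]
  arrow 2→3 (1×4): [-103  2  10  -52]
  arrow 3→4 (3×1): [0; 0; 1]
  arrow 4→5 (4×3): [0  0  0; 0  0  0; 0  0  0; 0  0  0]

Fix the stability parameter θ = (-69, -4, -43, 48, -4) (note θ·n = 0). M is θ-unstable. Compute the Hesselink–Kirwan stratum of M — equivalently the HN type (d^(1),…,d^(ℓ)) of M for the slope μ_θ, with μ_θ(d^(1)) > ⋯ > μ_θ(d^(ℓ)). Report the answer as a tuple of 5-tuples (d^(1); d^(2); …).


Interval decomposition of M: I[1,4], I[2,2]^3, I[4,4]^2, I[5,5]^4.
HN type (ℓ=4): μ^(1)=48; μ^(2)=-4; μ^(3)=-47/2; μ^(4)=-69

((0, 0, 0, 3, 0); (0, 3, 0, 0, 4); (0, 1, 1, 0, 0); (1, 0, 0, 0, 0))


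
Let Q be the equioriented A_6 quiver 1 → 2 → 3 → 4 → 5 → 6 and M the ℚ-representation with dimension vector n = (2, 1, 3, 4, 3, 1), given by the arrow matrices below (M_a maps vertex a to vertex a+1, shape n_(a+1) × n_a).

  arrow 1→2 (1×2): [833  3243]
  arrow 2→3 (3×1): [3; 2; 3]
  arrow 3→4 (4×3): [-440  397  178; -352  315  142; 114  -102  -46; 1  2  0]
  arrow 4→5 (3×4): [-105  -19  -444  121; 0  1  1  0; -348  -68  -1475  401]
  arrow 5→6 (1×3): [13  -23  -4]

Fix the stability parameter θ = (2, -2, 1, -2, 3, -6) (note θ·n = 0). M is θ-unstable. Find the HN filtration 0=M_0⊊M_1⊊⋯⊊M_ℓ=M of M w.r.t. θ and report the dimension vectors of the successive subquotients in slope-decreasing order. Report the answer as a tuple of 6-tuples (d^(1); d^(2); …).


Interval decomposition of M: I[1,1], I[1,6], I[3,5]^2, I[4,4].
HN type (ℓ=5): μ^(1)=3; μ^(2)=2; μ^(3)=-1/2; μ^(4)=-2/3; μ^(5)=-2

((0, 0, 0, 0, 2, 0); (1, 0, 0, 0, 0, 0); (0, 0, 2, 2, 0, 0); (1, 1, 1, 1, 1, 1); (0, 0, 0, 1, 0, 0))


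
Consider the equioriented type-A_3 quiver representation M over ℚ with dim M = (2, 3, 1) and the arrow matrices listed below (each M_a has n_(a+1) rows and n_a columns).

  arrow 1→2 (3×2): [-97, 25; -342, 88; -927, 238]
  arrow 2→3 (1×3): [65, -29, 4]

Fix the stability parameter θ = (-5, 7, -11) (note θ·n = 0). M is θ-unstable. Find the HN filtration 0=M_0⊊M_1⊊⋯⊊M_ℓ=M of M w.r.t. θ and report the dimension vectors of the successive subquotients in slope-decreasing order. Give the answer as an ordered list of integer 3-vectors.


Via rank(M_{q-1}∘⋯∘M_p): M ≅ I[1,2], I[1,3], I[2,2].
μ_θ-semistable layers: μ^(1)=7; μ^(2)=-2; μ^(3)=-5

((0, 2, 0); (0, 1, 1); (2, 0, 0))


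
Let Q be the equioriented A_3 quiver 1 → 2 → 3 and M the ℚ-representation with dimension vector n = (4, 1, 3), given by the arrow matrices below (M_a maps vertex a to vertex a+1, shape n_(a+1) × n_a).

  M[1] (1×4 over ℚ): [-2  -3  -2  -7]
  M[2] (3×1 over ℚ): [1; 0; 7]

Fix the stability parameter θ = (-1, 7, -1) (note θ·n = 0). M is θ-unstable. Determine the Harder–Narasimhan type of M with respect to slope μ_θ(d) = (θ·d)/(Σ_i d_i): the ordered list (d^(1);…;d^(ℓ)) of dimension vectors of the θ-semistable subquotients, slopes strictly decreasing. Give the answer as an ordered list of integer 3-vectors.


Via rank(M_{q-1}∘⋯∘M_p): M ≅ I[1,1]^3, I[1,3], I[3,3]^2.
μ_θ-semistable layers: μ^(1)=3; μ^(2)=-1

((0, 1, 1); (4, 0, 2))


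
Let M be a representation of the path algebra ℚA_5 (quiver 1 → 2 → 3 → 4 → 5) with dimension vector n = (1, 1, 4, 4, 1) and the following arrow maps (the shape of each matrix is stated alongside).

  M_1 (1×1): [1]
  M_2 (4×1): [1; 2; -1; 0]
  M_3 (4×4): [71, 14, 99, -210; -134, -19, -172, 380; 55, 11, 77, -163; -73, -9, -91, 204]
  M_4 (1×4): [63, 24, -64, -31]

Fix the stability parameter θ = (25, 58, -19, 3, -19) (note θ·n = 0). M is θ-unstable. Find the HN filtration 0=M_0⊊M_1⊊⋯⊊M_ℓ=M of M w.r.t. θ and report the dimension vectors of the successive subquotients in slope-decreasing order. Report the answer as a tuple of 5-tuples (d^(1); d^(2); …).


Barcode: M ≅ I[1,3], I[3,4]^2, I[3,5], I[4,4]. HN layers by μ_θ (4 steps, strictly decreasing):
  μ^(1)=64/3; μ^(2)=3; μ^(3)=-8; μ^(4)=-19

((1, 1, 1, 0, 0); (0, 0, 0, 3, 0); (0, 0, 0, 1, 1); (0, 0, 3, 0, 0))


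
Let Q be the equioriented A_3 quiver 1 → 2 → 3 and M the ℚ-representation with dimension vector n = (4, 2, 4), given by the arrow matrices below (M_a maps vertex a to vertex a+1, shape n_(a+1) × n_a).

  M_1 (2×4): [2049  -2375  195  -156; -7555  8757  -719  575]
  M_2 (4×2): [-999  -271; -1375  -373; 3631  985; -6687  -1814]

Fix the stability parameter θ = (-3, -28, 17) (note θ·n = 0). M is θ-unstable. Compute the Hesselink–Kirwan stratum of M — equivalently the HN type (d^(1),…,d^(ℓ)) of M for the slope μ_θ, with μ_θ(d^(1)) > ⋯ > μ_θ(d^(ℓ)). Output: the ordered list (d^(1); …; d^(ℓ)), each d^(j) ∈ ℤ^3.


Via rank(M_{q-1}∘⋯∘M_p): M ≅ I[1,1]^2, I[1,3]^2, I[3,3]^2.
μ_θ-semistable layers: μ^(1)=17; μ^(2)=-3; μ^(3)=-31/2

((0, 0, 4); (2, 0, 0); (2, 2, 0))


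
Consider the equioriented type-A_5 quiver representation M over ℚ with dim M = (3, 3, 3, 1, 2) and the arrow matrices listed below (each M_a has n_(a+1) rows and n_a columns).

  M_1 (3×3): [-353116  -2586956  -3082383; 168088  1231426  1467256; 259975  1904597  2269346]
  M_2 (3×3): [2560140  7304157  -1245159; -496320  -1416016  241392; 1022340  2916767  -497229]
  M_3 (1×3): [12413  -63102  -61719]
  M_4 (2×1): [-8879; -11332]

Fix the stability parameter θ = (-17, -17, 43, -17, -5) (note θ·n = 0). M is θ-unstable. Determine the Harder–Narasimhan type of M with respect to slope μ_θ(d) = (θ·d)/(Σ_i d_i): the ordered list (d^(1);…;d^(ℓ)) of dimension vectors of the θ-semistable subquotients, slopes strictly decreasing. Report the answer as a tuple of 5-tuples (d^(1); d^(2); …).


Via rank(M_{q-1}∘⋯∘M_p): M ≅ I[1,2]^2, I[1,3], I[3,3], I[3,5], I[5,5].
μ_θ-semistable layers: μ^(1)=43; μ^(2)=7; μ^(3)=-5; μ^(4)=-17

((0, 0, 2, 0, 0); (0, 0, 1, 1, 1); (0, 0, 0, 0, 1); (3, 3, 0, 0, 0))


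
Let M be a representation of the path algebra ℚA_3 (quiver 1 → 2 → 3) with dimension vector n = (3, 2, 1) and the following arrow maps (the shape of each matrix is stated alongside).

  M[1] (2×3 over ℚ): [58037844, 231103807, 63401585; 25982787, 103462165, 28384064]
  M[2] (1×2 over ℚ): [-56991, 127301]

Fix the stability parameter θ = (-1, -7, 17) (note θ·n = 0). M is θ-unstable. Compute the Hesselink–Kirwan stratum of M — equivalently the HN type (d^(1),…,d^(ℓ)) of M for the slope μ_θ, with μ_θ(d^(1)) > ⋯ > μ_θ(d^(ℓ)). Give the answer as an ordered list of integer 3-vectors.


Interval decomposition of M: I[1,1], I[1,2], I[1,3].
HN type (ℓ=3): μ^(1)=17; μ^(2)=-1; μ^(3)=-4

((0, 0, 1); (1, 0, 0); (2, 2, 0))


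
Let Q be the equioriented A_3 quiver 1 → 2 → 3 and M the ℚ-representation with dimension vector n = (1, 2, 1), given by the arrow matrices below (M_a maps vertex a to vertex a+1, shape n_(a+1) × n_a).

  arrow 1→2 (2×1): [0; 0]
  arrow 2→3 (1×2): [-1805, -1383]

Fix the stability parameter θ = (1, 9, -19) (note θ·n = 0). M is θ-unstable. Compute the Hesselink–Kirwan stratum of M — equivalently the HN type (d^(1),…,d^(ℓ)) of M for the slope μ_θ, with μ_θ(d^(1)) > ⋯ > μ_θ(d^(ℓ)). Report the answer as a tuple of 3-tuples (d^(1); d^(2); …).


Via rank(M_{q-1}∘⋯∘M_p): M ≅ I[1,1], I[2,2], I[2,3].
μ_θ-semistable layers: μ^(1)=9; μ^(2)=1; μ^(3)=-5

((0, 1, 0); (1, 0, 0); (0, 1, 1))


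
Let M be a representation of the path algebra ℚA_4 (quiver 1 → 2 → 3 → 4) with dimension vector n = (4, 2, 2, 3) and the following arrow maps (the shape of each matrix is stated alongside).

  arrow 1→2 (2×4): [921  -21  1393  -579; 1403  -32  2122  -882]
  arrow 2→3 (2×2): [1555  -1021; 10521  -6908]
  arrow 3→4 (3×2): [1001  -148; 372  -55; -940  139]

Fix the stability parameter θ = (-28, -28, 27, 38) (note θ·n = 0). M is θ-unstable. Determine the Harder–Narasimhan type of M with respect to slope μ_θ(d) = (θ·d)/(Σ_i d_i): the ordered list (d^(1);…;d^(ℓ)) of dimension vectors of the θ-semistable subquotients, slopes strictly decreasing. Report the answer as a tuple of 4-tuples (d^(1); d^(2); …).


Via rank(M_{q-1}∘⋯∘M_p): M ≅ I[1,1]^2, I[1,4]^2, I[4,4].
μ_θ-semistable layers: μ^(1)=38; μ^(2)=27; μ^(3)=-28

((0, 0, 0, 3); (0, 0, 2, 0); (4, 2, 0, 0))


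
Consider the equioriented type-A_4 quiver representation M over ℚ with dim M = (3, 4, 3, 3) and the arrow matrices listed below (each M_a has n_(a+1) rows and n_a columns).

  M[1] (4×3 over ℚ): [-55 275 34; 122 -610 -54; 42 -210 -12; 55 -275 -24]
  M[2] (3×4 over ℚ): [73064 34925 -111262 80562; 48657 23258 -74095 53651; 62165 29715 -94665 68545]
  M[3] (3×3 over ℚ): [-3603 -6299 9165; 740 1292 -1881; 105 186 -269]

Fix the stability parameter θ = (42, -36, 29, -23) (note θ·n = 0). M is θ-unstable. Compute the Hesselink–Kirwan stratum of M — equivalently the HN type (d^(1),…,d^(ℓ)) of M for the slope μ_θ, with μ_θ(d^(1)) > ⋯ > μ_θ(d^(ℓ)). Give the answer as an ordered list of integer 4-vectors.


Interval decomposition of M: I[1,1], I[1,2], I[1,4], I[2,2], I[2,4], I[3,4].
HN type (ℓ=3): μ^(1)=42; μ^(2)=3; μ^(3)=-36

((1, 0, 0, 0); (2, 2, 3, 3); (0, 2, 0, 0))


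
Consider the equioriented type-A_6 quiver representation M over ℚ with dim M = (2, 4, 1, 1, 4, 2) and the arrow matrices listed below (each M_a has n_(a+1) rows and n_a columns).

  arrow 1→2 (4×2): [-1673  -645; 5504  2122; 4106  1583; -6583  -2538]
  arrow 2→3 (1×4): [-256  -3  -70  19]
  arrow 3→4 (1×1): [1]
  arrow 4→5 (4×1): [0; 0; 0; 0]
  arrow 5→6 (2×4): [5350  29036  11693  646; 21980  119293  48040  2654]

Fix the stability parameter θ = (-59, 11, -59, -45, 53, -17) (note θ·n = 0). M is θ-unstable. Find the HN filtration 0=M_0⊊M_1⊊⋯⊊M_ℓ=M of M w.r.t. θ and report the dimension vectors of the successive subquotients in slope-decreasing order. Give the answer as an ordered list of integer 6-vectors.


Interval decomposition of M: I[1,2], I[1,4], I[2,2]^2, I[5,5]^2, I[5,6]^2.
HN type (ℓ=5): μ^(1)=53; μ^(2)=18; μ^(3)=11; μ^(4)=-31; μ^(5)=-59

((0, 0, 0, 0, 2, 0); (0, 0, 0, 0, 2, 2); (0, 3, 0, 0, 0, 0); (0, 1, 1, 1, 0, 0); (2, 0, 0, 0, 0, 0))


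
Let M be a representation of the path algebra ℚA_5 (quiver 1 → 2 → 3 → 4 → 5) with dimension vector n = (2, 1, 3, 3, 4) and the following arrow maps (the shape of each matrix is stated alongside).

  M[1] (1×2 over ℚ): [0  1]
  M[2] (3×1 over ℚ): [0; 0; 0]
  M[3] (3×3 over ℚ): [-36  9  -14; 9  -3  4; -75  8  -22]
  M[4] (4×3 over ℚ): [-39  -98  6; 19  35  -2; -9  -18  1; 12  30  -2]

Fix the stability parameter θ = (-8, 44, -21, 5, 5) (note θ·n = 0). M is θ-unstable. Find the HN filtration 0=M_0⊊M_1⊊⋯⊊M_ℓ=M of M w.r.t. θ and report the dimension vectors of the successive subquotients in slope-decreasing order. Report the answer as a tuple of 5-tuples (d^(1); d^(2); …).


Interval decomposition of M: I[1,1], I[1,2], I[3,3], I[3,5]^2, I[4,5], I[5,5].
HN type (ℓ=4): μ^(1)=44; μ^(2)=5; μ^(3)=-8; μ^(4)=-21

((0, 1, 0, 0, 0); (0, 0, 0, 3, 4); (2, 0, 0, 0, 0); (0, 0, 3, 0, 0))


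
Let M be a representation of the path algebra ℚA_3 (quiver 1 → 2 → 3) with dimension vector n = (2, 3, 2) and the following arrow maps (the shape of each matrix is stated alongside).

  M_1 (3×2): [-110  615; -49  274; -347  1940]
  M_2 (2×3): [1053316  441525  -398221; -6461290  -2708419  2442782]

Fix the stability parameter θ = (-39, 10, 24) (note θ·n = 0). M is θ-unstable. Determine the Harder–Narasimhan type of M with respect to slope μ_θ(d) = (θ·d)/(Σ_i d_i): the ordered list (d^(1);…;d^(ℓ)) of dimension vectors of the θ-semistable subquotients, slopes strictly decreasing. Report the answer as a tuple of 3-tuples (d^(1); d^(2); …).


Interval decomposition of M: I[1,3]^2, I[2,2].
HN type (ℓ=3): μ^(1)=24; μ^(2)=10; μ^(3)=-39

((0, 0, 2); (0, 3, 0); (2, 0, 0))


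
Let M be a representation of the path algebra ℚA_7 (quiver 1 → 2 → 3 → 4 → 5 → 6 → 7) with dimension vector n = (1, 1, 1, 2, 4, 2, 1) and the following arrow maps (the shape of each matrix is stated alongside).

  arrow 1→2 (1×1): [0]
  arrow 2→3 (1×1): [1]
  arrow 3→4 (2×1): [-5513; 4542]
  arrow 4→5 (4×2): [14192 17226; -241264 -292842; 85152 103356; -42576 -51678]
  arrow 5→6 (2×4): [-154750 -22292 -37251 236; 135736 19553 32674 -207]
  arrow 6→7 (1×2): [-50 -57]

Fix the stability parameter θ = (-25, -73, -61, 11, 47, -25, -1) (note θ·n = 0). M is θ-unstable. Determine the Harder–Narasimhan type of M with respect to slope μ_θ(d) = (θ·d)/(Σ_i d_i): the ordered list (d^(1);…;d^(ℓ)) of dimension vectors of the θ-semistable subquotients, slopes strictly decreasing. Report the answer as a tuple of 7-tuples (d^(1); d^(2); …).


Barcode: M ≅ I[1,1], I[2,5], I[4,4], I[5,5], I[5,6], I[5,7]. HN layers by μ_θ (6 steps, strictly decreasing):
  μ^(1)=47; μ^(2)=11; μ^(3)=7; μ^(4)=-25; μ^(5)=-61; μ^(6)=-73

((0, 0, 0, 0, 2, 0, 0); (0, 0, 0, 2, 1, 1, 0); (0, 0, 0, 0, 1, 1, 1); (1, 0, 0, 0, 0, 0, 0); (0, 0, 1, 0, 0, 0, 0); (0, 1, 0, 0, 0, 0, 0))
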